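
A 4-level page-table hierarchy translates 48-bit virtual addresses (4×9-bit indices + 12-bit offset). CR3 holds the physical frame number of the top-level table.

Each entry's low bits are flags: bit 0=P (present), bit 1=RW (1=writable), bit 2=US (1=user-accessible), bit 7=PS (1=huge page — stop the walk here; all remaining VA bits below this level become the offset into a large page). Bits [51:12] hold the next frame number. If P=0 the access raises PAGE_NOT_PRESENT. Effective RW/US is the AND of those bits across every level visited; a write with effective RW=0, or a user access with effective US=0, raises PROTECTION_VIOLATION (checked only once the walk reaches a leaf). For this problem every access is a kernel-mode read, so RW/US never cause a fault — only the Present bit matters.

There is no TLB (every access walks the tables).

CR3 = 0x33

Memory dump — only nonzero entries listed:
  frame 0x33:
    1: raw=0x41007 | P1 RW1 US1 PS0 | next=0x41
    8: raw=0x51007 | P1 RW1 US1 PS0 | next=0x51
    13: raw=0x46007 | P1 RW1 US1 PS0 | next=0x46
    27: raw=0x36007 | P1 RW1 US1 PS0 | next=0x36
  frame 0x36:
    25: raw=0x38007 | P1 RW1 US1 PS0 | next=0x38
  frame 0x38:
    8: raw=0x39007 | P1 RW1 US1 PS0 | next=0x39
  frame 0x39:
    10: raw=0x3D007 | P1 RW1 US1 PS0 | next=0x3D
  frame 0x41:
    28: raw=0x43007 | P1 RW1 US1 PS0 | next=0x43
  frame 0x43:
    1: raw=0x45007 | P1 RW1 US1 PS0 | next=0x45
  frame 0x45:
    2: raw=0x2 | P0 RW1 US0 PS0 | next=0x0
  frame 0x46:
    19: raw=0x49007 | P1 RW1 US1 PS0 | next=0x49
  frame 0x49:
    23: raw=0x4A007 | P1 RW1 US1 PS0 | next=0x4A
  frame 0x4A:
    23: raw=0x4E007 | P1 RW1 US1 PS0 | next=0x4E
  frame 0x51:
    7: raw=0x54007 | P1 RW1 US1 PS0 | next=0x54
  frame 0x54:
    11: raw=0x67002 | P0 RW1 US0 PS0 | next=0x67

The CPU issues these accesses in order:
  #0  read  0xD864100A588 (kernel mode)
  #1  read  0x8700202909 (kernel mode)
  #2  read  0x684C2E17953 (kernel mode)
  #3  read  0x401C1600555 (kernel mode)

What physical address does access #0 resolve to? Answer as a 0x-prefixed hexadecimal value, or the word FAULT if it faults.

Walk each access:
#0 VA=0xD864100A588 (r,kernel):
  L0: frame=0x33 idx=27 entry=0x36007 [P=1 RW=1 US=1 PS=0]
  L1: frame=0x36 idx=25 entry=0x38007 [P=1 RW=1 US=1 PS=0]
  L2: frame=0x38 idx=8 entry=0x39007 [P=1 RW=1 US=1 PS=0]
  L3: frame=0x39 idx=10 entry=0x3D007 [P=1 RW=1 US=1 PS=0]
  ⇒ phys 0x3D588  [4 reads]
#1 VA=0x8700202909 (r,kernel):
  L0: frame=0x33 idx=1 entry=0x41007 [P=1 RW=1 US=1 PS=0]
  L1: frame=0x41 idx=28 entry=0x43007 [P=1 RW=1 US=1 PS=0]
  L2: frame=0x43 idx=1 entry=0x45007 [P=1 RW=1 US=1 PS=0]
  L3: frame=0x45 idx=2 entry=0x2 [P=0 RW=1 US=0 PS=0]
  → PAGE_NOT_PRESENT  (4 entries read)
#2 VA=0x684C2E17953 (r,kernel):
  L0: frame=0x33 idx=13 entry=0x46007 [P=1 RW=1 US=1 PS=0]
  L1: frame=0x46 idx=19 entry=0x49007 [P=1 RW=1 US=1 PS=0]
  L2: frame=0x49 idx=23 entry=0x4A007 [P=1 RW=1 US=1 PS=0]
  L3: frame=0x4A idx=23 entry=0x4E007 [P=1 RW=1 US=1 PS=0]
  ⇒ phys 0x4E953  [4 reads]
#3 VA=0x401C1600555 (r,kernel):
  L0: frame=0x33 idx=8 entry=0x51007 [P=1 RW=1 US=1 PS=0]
  L1: frame=0x51 idx=7 entry=0x54007 [P=1 RW=1 US=1 PS=0]
  L2: frame=0x54 idx=11 entry=0x67002 [P=0 RW=1 US=0 PS=0]
  → PAGE_NOT_PRESENT  (3 entries read)

Access #0 PA: 0x3D588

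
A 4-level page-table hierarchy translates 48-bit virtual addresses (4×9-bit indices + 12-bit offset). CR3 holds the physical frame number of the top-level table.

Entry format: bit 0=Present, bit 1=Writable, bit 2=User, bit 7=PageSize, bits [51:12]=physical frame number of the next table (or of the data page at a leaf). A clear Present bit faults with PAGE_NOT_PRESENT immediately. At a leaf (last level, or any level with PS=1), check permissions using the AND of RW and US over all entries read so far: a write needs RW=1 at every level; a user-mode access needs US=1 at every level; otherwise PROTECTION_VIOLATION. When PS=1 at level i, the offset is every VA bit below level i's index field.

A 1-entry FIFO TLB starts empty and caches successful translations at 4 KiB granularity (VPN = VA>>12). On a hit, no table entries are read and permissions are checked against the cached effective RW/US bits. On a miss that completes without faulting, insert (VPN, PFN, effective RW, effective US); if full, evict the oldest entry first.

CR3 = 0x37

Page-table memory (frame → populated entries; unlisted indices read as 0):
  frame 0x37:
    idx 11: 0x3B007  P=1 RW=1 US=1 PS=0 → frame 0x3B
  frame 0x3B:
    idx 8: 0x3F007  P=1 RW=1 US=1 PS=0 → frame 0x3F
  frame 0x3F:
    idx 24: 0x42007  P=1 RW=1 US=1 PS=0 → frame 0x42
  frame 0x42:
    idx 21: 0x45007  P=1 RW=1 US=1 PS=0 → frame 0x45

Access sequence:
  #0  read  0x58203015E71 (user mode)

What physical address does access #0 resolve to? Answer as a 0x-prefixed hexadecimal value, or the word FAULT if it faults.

Trace:
#0 VA=0x58203015E71 (r,user):
  lvl0: tbl 0x37, slot 11 ⇒ 0x3B007 (P1/RW1/US1/PS0)
  lvl1: tbl 0x3B, slot 8 ⇒ 0x3F007 (P1/RW1/US1/PS0)
  lvl2: tbl 0x3F, slot 24 ⇒ 0x42007 (P1/RW1/US1/PS0)
  lvl3: tbl 0x42, slot 21 ⇒ 0x45007 (P1/RW1/US1/PS0)
  ✓ 0x45E71  — 4 lookups

Access #0 PA: 0x45E71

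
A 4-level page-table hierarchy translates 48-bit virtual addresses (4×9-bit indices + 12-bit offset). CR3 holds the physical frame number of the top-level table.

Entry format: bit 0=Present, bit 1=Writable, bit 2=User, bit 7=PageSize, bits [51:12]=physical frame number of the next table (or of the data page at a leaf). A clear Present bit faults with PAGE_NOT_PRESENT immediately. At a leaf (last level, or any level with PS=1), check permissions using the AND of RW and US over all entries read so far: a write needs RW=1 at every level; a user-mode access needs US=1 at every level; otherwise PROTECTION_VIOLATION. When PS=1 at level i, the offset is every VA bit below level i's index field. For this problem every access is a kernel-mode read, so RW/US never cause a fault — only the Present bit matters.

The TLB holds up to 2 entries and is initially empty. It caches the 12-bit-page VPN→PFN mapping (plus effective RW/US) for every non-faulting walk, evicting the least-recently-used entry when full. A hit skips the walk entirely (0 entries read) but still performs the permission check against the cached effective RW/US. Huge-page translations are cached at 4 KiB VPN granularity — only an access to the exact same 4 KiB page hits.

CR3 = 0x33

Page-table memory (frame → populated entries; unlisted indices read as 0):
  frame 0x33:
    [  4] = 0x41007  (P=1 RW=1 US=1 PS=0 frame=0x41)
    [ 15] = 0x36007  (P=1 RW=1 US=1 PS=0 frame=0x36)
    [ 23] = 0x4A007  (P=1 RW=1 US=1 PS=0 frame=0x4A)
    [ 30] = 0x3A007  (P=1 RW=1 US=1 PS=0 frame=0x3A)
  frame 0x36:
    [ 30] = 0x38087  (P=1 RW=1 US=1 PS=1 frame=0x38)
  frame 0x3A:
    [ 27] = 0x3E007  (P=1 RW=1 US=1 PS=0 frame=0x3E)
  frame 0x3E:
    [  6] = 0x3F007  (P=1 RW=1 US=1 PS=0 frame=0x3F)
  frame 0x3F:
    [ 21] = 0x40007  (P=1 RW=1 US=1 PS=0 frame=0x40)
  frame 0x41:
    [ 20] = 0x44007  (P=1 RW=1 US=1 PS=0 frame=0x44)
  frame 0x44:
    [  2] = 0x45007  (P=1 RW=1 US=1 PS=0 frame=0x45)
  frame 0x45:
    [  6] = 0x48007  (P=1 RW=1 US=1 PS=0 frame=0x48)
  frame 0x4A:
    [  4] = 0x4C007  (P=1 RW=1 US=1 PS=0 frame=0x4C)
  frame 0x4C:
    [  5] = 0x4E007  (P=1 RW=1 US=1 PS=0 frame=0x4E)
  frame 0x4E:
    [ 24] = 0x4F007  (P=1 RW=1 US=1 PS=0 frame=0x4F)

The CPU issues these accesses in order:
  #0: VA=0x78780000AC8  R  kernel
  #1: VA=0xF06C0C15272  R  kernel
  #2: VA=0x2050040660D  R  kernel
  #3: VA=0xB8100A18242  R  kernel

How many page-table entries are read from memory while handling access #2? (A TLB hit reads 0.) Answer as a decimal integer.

Walk each access:
#0 VA=0x78780000AC8 (r,kernel):
  [0] read 0x33 idx=15: raw=0x36007 flags P=1 W=1 U=1 S=0
  [1] read 0x36 idx=30: raw=0x38087 flags P=1 W=1 U=1 S=1
  → PA=0x38AC8 (huge @L1)  (2 entries read)
#1 VA=0xF06C0C15272 (r,kernel):
  [0] read 0x33 idx=30: raw=0x3A007 flags P=1 W=1 U=1 S=0
  [1] read 0x3A idx=27: raw=0x3E007 flags P=1 W=1 U=1 S=0
  [2] read 0x3E idx=6: raw=0x3F007 flags P=1 W=1 U=1 S=0
  [3] read 0x3F idx=21: raw=0x40007 flags P=1 W=1 U=1 S=0
  → PA=0x40272  (4 entries read)
#2 VA=0x2050040660D (r,kernel):
  [0] read 0x33 idx=4: raw=0x41007 flags P=1 W=1 U=1 S=0
  [1] read 0x41 idx=20: raw=0x44007 flags P=1 W=1 U=1 S=0
  [2] read 0x44 idx=2: raw=0x45007 flags P=1 W=1 U=1 S=0
  [3] read 0x45 idx=6: raw=0x48007 flags P=1 W=1 U=1 S=0
  → PA=0x4860D  (4 entries read)
#3 VA=0xB8100A18242 (r,kernel):
  [0] read 0x33 idx=23: raw=0x4A007 flags P=1 W=1 U=1 S=0
  [1] read 0x4A idx=4: raw=0x4C007 flags P=1 W=1 U=1 S=0
  [2] read 0x4C idx=5: raw=0x4E007 flags P=1 W=1 U=1 S=0
  [3] read 0x4E idx=24: raw=0x4F007 flags P=1 W=1 U=1 S=0
  → PA=0x4F242  (4 entries read)

Entries read for #2: 4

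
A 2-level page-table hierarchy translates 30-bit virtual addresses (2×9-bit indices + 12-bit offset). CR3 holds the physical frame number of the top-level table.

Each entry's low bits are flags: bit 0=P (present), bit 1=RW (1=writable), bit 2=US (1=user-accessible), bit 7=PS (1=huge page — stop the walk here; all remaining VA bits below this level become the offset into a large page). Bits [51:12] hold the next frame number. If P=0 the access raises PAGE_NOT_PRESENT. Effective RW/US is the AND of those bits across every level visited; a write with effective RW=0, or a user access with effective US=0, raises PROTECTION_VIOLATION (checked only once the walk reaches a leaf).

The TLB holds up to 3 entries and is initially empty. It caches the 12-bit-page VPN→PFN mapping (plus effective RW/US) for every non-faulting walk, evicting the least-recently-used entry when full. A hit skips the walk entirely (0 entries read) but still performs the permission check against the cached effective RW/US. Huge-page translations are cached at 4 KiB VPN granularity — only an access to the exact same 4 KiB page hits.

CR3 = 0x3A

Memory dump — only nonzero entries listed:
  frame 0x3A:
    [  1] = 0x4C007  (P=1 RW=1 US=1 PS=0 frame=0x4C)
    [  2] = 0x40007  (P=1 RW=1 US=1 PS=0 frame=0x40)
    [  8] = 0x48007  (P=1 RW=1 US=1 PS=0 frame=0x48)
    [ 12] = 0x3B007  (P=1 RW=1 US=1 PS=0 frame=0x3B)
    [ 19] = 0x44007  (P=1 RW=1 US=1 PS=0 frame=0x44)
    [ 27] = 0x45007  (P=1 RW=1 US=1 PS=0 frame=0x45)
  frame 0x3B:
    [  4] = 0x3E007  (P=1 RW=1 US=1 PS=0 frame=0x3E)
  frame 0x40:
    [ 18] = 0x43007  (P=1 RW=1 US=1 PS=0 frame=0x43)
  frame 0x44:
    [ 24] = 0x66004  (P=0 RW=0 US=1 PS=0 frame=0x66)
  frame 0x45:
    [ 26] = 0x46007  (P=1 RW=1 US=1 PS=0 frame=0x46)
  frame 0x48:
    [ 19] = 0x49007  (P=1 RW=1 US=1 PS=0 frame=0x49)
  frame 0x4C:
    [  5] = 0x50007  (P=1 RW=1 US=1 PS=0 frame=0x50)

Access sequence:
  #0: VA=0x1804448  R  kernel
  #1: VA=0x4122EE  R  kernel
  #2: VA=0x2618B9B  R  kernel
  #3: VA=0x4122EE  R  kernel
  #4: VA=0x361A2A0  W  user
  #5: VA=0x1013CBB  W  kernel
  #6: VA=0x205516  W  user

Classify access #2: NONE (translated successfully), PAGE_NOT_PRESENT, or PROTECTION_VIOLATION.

Walk each access:
#0 VA=0x1804448 (r,kernel):
  lvl0: tbl 0x3A, slot 12 ⇒ 0x3B007 (P1/RW1/US1/PS0)
  lvl1: tbl 0x3B, slot 4 ⇒ 0x3E007 (P1/RW1/US1/PS0)
  → PA=0x3E448  (2 entries read)
#1 VA=0x4122EE (r,kernel):
  lvl0: tbl 0x3A, slot 2 ⇒ 0x40007 (P1/RW1/US1/PS0)
  lvl1: tbl 0x40, slot 18 ⇒ 0x43007 (P1/RW1/US1/PS0)
  → PA=0x432EE  (2 entries read)
#2 VA=0x2618B9B (r,kernel):
  lvl0: tbl 0x3A, slot 19 ⇒ 0x44007 (P1/RW1/US1/PS0)
  lvl1: tbl 0x44, slot 24 ⇒ 0x66004 (P0/RW0/US1/PS0)
  ✗ PAGE_NOT_PRESENT  [2 reads]
#3 VA=0x4122EE (r,kernel):
  TLB hit vpn=0x412 → PA=0x432EE
#4 VA=0x361A2A0 (w,user):
  lvl0: tbl 0x3A, slot 27 ⇒ 0x45007 (P1/RW1/US1/PS0)
  lvl1: tbl 0x45, slot 26 ⇒ 0x46007 (P1/RW1/US1/PS0)
  → PA=0x462A0  (2 entries read)
#5 VA=0x1013CBB (w,kernel):
  lvl0: tbl 0x3A, slot 8 ⇒ 0x48007 (P1/RW1/US1/PS0)
  lvl1: tbl 0x48, slot 19 ⇒ 0x49007 (P1/RW1/US1/PS0)
  → PA=0x49CBB  (2 entries read)
#6 VA=0x205516 (w,user):
  lvl0: tbl 0x3A, slot 1 ⇒ 0x4C007 (P1/RW1/US1/PS0)
  lvl1: tbl 0x4C, slot 5 ⇒ 0x50007 (P1/RW1/US1/PS0)
  → PA=0x50516  (2 entries read)

Access #2 fault: PAGE_NOT_PRESENT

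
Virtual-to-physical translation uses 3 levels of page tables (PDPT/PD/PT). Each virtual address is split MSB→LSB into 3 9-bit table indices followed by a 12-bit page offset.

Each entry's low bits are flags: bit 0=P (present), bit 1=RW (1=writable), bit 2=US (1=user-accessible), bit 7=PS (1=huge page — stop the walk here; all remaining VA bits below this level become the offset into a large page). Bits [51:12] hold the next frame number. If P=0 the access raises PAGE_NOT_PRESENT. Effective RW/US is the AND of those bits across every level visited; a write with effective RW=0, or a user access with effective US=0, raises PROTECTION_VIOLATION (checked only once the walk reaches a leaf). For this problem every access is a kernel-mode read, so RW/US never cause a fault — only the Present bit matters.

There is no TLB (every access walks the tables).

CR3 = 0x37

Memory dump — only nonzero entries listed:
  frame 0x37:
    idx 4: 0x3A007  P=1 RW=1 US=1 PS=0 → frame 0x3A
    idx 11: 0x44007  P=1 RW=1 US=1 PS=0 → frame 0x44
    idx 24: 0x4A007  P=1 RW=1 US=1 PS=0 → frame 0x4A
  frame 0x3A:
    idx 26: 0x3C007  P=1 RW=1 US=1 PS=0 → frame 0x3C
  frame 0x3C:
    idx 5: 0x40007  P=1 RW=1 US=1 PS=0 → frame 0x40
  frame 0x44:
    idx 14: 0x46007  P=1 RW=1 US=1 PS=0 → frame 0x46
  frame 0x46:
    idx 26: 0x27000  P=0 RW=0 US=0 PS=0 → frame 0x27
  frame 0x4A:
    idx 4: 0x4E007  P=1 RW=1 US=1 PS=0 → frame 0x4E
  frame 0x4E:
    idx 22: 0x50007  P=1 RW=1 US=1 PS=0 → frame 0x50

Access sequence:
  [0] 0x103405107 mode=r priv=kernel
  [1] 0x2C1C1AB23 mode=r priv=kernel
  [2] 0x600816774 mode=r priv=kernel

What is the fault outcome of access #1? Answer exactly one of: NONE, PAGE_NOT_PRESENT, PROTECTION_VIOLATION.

Trace:
#0 VA=0x103405107 (r,kernel):
  L0 @0x37[4] → 0x3A007  P=1,RW=1,US=1,PS=0
  L1 @0x3A[26] → 0x3C007  P=1,RW=1,US=1,PS=0
  L2 @0x3C[5] → 0x40007  P=1,RW=1,US=1,PS=0
  ✓ 0x40107  — 3 lookups
#1 VA=0x2C1C1AB23 (r,kernel):
  L0 @0x37[11] → 0x44007  P=1,RW=1,US=1,PS=0
  L1 @0x44[14] → 0x46007  P=1,RW=1,US=1,PS=0
  L2 @0x46[26] → 0x27000  P=0,RW=0,US=0,PS=0
  ✗ PAGE_NOT_PRESENT  [3 reads]
#2 VA=0x600816774 (r,kernel):
  L0 @0x37[24] → 0x4A007  P=1,RW=1,US=1,PS=0
  L1 @0x4A[4] → 0x4E007  P=1,RW=1,US=1,PS=0
  L2 @0x4E[22] → 0x50007  P=1,RW=1,US=1,PS=0
  ✓ 0x50774  — 3 lookups

Access #1 fault: PAGE_NOT_PRESENT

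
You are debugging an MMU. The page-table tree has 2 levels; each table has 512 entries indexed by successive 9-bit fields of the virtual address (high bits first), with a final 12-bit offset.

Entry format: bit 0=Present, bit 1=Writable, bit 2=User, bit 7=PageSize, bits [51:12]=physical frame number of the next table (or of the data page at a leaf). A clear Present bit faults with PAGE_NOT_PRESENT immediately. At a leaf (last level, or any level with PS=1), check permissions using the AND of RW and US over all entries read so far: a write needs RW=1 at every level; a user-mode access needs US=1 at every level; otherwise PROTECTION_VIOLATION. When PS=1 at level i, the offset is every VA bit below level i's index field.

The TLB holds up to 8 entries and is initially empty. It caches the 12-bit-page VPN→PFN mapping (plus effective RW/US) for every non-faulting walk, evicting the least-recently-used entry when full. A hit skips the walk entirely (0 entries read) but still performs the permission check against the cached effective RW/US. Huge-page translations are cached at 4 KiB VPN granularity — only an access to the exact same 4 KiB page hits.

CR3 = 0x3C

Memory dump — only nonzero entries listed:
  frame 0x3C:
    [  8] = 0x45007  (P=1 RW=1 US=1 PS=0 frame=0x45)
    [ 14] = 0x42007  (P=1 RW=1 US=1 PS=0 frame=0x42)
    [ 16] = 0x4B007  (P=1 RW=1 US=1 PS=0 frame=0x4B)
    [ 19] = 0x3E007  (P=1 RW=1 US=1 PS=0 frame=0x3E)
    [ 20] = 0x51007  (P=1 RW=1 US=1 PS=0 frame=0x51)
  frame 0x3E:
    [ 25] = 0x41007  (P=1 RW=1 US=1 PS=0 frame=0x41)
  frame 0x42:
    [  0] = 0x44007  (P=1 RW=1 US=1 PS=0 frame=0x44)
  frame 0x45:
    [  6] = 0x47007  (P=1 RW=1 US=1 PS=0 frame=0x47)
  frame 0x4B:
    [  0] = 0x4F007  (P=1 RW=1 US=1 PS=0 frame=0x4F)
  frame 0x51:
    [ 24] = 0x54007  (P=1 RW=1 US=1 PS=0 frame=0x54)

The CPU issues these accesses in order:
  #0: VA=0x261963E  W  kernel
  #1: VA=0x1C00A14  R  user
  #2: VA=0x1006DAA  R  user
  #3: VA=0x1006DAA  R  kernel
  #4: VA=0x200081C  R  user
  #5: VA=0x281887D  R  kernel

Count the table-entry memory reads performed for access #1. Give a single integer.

Trace:
#0 VA=0x261963E (w,kernel):
  [0] read 0x3C idx=19: raw=0x3E007 flags P=1 W=1 U=1 S=0
  [1] read 0x3E idx=25: raw=0x41007 flags P=1 W=1 U=1 S=0
  ⇒ phys 0x4163E  [2 reads]
#1 VA=0x1C00A14 (r,user):
  [0] read 0x3C idx=14: raw=0x42007 flags P=1 W=1 U=1 S=0
  [1] read 0x42 idx=0: raw=0x44007 flags P=1 W=1 U=1 S=0
  ⇒ phys 0x44A14  [2 reads]
#2 VA=0x1006DAA (r,user):
  [0] read 0x3C idx=8: raw=0x45007 flags P=1 W=1 U=1 S=0
  [1] read 0x45 idx=6: raw=0x47007 flags P=1 W=1 U=1 S=0
  ⇒ phys 0x47DAA  [2 reads]
#3 VA=0x1006DAA (r,kernel):
  TLB hit vpn=0x1006 → PA=0x47DAA
#4 VA=0x200081C (r,user):
  [0] read 0x3C idx=16: raw=0x4B007 flags P=1 W=1 U=1 S=0
  [1] read 0x4B idx=0: raw=0x4F007 flags P=1 W=1 U=1 S=0
  ⇒ phys 0x4F81C  [2 reads]
#5 VA=0x281887D (r,kernel):
  [0] read 0x3C idx=20: raw=0x51007 flags P=1 W=1 U=1 S=0
  [1] read 0x51 idx=24: raw=0x54007 flags P=1 W=1 U=1 S=0
  ⇒ phys 0x5487D  [2 reads]

Entries read for #1: 2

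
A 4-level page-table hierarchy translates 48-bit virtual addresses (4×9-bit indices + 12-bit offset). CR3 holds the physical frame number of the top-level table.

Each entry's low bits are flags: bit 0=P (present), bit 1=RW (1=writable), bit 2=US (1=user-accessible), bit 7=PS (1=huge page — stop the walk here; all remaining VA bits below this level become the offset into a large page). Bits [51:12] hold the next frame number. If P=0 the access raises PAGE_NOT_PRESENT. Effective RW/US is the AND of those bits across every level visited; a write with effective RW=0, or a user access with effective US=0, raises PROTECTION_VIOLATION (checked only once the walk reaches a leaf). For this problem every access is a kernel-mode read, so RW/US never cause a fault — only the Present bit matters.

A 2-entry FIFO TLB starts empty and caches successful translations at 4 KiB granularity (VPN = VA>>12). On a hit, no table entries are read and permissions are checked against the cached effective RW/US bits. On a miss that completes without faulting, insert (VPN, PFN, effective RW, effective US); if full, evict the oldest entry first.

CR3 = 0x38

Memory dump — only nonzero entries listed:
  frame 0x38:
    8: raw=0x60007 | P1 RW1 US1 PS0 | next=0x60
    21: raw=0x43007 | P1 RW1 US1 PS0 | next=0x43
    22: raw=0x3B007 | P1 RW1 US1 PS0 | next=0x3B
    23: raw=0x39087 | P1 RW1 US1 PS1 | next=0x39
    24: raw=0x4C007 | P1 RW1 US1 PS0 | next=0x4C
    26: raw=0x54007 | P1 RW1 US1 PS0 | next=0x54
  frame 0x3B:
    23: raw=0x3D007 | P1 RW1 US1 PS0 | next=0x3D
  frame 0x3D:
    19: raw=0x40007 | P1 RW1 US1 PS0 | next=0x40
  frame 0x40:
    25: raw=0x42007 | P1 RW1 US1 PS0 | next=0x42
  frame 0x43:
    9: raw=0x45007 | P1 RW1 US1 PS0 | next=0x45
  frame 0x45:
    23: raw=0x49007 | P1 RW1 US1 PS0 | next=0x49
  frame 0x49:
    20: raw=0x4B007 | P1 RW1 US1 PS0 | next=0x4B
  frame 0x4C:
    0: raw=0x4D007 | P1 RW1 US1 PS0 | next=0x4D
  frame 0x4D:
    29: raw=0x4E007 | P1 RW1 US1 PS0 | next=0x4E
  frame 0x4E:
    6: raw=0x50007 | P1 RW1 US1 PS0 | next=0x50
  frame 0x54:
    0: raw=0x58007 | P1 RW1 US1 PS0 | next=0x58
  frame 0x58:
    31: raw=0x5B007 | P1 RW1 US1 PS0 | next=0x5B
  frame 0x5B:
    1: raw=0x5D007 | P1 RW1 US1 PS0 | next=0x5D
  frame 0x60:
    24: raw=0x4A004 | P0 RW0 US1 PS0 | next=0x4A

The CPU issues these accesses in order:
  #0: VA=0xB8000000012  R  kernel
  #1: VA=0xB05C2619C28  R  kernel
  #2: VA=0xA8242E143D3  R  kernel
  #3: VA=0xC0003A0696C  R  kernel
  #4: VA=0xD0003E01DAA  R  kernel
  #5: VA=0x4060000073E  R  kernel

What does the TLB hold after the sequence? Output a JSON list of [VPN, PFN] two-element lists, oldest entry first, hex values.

Walk each access:
#0 VA=0xB8000000012 (r,kernel):
  [0] read 0x38 idx=23: raw=0x39087 flags P=1 W=1 U=1 S=1
  ⇒ phys 0x39012 (huge @L0)  [1 reads]
#1 VA=0xB05C2619C28 (r,kernel):
  [0] read 0x38 idx=22: raw=0x3B007 flags P=1 W=1 U=1 S=0
  [1] read 0x3B idx=23: raw=0x3D007 flags P=1 W=1 U=1 S=0
  [2] read 0x3D idx=19: raw=0x40007 flags P=1 W=1 U=1 S=0
  [3] read 0x40 idx=25: raw=0x42007 flags P=1 W=1 U=1 S=0
  ⇒ phys 0x42C28  [4 reads]
#2 VA=0xA8242E143D3 (r,kernel):
  [0] read 0x38 idx=21: raw=0x43007 flags P=1 W=1 U=1 S=0
  [1] read 0x43 idx=9: raw=0x45007 flags P=1 W=1 U=1 S=0
  [2] read 0x45 idx=23: raw=0x49007 flags P=1 W=1 U=1 S=0
  [3] read 0x49 idx=20: raw=0x4B007 flags P=1 W=1 U=1 S=0
  ⇒ phys 0x4B3D3  [4 reads]
#3 VA=0xC0003A0696C (r,kernel):
  [0] read 0x38 idx=24: raw=0x4C007 flags P=1 W=1 U=1 S=0
  [1] read 0x4C idx=0: raw=0x4D007 flags P=1 W=1 U=1 S=0
  [2] read 0x4D idx=29: raw=0x4E007 flags P=1 W=1 U=1 S=0
  [3] read 0x4E idx=6: raw=0x50007 flags P=1 W=1 U=1 S=0
  ⇒ phys 0x5096C  [4 reads]
#4 VA=0xD0003E01DAA (r,kernel):
  [0] read 0x38 idx=26: raw=0x54007 flags P=1 W=1 U=1 S=0
  [1] read 0x54 idx=0: raw=0x58007 flags P=1 W=1 U=1 S=0
  [2] read 0x58 idx=31: raw=0x5B007 flags P=1 W=1 U=1 S=0
  [3] read 0x5B idx=1: raw=0x5D007 flags P=1 W=1 U=1 S=0
  ⇒ phys 0x5DDAA  [4 reads]
#5 VA=0x4060000073E (r,kernel):
  [0] read 0x38 idx=8: raw=0x60007 flags P=1 W=1 U=1 S=0
  [1] read 0x60 idx=24: raw=0x4A004 flags P=0 W=0 U=1 S=0
  → PAGE_NOT_PRESENT  (2 entries read)

TLB: [["0xC0003A06", "0x50"], ["0xD0003E01", "0x5D"]]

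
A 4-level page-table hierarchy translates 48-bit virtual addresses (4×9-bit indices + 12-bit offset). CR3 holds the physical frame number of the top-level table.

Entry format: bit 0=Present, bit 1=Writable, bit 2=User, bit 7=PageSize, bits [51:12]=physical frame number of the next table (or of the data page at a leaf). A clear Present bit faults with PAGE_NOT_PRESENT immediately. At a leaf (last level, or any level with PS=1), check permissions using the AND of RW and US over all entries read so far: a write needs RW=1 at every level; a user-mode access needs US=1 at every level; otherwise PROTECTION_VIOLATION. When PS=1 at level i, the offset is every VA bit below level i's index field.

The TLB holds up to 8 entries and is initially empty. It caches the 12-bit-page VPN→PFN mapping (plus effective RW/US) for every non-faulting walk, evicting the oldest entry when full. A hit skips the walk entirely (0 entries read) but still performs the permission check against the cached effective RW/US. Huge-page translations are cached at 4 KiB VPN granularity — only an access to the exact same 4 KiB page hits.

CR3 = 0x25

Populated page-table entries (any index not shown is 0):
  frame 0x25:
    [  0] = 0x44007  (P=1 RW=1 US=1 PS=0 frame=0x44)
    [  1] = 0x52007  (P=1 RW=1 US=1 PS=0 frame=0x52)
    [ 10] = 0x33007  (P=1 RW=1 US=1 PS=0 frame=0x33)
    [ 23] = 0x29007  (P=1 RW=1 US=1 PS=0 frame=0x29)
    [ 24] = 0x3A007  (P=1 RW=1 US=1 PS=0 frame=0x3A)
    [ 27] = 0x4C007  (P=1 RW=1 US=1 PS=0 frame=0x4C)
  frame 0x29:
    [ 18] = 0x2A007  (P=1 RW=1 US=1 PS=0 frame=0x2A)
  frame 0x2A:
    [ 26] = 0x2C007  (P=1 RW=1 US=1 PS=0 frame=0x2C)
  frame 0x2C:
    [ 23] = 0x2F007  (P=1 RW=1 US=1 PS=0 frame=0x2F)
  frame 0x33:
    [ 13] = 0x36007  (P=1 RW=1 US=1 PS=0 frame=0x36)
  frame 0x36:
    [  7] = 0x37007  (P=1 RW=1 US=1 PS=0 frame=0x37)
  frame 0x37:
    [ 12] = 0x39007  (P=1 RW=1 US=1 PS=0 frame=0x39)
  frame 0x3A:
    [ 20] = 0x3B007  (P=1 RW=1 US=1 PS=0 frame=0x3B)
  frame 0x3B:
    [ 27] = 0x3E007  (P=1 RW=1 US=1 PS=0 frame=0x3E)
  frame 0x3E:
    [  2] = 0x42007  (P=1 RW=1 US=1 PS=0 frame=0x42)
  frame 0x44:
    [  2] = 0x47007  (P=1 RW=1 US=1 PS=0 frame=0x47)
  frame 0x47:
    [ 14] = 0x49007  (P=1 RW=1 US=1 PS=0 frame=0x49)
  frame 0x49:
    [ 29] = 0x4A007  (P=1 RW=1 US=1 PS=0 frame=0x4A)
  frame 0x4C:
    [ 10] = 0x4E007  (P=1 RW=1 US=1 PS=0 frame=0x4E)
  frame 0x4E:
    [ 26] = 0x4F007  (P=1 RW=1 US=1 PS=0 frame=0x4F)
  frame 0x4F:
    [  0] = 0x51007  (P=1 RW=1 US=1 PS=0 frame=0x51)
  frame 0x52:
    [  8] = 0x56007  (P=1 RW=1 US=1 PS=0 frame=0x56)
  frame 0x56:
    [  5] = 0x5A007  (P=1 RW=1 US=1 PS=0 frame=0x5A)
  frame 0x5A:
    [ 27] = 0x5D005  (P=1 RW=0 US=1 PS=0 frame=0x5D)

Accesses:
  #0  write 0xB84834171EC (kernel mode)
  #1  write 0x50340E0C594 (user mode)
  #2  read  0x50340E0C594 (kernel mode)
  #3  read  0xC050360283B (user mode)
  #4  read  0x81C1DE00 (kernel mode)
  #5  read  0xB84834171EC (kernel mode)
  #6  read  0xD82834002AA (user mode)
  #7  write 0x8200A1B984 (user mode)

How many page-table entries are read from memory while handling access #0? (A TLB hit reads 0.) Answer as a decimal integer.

Trace:
#0 VA=0xB84834171EC (w,kernel):
  L0: frame=0x25 idx=23 entry=0x29007 [P=1 RW=1 US=1 PS=0]
  L1: frame=0x29 idx=18 entry=0x2A007 [P=1 RW=1 US=1 PS=0]
  L2: frame=0x2A idx=26 entry=0x2C007 [P=1 RW=1 US=1 PS=0]
  L3: frame=0x2C idx=23 entry=0x2F007 [P=1 RW=1 US=1 PS=0]
  ⇒ phys 0x2F1EC  [4 reads]
#1 VA=0x50340E0C594 (w,user):
  L0: frame=0x25 idx=10 entry=0x33007 [P=1 RW=1 US=1 PS=0]
  L1: frame=0x33 idx=13 entry=0x36007 [P=1 RW=1 US=1 PS=0]
  L2: frame=0x36 idx=7 entry=0x37007 [P=1 RW=1 US=1 PS=0]
  L3: frame=0x37 idx=12 entry=0x39007 [P=1 RW=1 US=1 PS=0]
  ⇒ phys 0x39594  [4 reads]
#2 VA=0x50340E0C594 (r,kernel):
  TLB hit vpn=0x50340E0C → PA=0x39594
#3 VA=0xC050360283B (r,user):
  L0: frame=0x25 idx=24 entry=0x3A007 [P=1 RW=1 US=1 PS=0]
  L1: frame=0x3A idx=20 entry=0x3B007 [P=1 RW=1 US=1 PS=0]
  L2: frame=0x3B idx=27 entry=0x3E007 [P=1 RW=1 US=1 PS=0]
  L3: frame=0x3E idx=2 entry=0x42007 [P=1 RW=1 US=1 PS=0]
  ⇒ phys 0x4283B  [4 reads]
#4 VA=0x81C1DE00 (r,kernel):
  L0: frame=0x25 idx=0 entry=0x44007 [P=1 RW=1 US=1 PS=0]
  L1: frame=0x44 idx=2 entry=0x47007 [P=1 RW=1 US=1 PS=0]
  L2: frame=0x47 idx=14 entry=0x49007 [P=1 RW=1 US=1 PS=0]
  L3: frame=0x49 idx=29 entry=0x4A007 [P=1 RW=1 US=1 PS=0]
  ⇒ phys 0x4AE00  [4 reads]
#5 VA=0xB84834171EC (r,kernel):
  TLB hit vpn=0xB8483417 → PA=0x2F1EC
#6 VA=0xD82834002AA (r,user):
  L0: frame=0x25 idx=27 entry=0x4C007 [P=1 RW=1 US=1 PS=0]
  L1: frame=0x4C idx=10 entry=0x4E007 [P=1 RW=1 US=1 PS=0]
  L2: frame=0x4E idx=26 entry=0x4F007 [P=1 RW=1 US=1 PS=0]
  L3: frame=0x4F idx=0 entry=0x51007 [P=1 RW=1 US=1 PS=0]
  ⇒ phys 0x512AA  [4 reads]
#7 VA=0x8200A1B984 (w,user):
  L0: frame=0x25 idx=1 entry=0x52007 [P=1 RW=1 US=1 PS=0]
  L1: frame=0x52 idx=8 entry=0x56007 [P=1 RW=1 US=1 PS=0]
  L2: frame=0x56 idx=5 entry=0x5A007 [P=1 RW=1 US=1 PS=0]
  L3: frame=0x5A idx=27 entry=0x5D005 [P=1 RW=0 US=1 PS=0]
  ⇒ fault: PROTECTION_VIOLATION  — 4 lookups

Entries read for #0: 4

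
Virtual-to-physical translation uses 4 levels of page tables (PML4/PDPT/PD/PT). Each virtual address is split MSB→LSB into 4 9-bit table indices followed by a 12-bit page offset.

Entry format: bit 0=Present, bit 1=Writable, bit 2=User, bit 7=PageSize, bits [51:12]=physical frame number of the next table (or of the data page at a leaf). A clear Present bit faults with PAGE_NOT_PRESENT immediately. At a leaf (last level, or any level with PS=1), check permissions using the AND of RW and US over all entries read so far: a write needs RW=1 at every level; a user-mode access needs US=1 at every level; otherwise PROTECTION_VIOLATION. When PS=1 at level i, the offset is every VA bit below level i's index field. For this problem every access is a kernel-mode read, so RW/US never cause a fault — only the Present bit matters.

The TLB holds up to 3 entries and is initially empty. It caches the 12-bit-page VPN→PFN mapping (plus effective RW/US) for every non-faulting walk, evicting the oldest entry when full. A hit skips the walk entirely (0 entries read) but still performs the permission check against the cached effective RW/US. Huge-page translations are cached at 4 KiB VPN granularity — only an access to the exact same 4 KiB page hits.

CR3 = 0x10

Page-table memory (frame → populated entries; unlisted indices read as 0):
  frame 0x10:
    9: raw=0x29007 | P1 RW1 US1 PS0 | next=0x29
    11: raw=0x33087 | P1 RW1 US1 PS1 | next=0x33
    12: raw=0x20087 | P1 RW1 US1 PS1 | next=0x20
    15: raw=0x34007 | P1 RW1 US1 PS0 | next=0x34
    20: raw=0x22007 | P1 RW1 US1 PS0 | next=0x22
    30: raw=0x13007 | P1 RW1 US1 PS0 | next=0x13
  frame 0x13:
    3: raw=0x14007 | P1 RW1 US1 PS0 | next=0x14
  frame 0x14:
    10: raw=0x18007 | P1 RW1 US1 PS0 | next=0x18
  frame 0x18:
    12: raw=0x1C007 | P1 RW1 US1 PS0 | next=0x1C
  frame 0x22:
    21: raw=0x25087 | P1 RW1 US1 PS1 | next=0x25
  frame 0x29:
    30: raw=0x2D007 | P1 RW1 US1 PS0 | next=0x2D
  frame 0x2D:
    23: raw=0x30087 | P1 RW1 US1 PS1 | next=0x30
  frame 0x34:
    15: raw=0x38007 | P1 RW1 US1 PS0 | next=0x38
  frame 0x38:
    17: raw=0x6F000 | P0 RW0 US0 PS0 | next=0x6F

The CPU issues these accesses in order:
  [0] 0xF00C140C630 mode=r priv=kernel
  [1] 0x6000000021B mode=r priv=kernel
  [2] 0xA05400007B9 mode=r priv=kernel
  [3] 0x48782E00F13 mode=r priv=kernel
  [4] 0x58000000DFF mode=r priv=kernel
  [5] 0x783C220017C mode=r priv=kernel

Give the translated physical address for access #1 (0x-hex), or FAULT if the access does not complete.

Per-access translation:
#0 VA=0xF00C140C630 (r,kernel):
  L0 @0x10[30] → 0x13007  P=1,RW=1,US=1,PS=0
  L1 @0x13[3] → 0x14007  P=1,RW=1,US=1,PS=0
  L2 @0x14[10] → 0x18007  P=1,RW=1,US=1,PS=0
  L3 @0x18[12] → 0x1C007  P=1,RW=1,US=1,PS=0
  ✓ 0x1C630  — 4 lookups
#1 VA=0x6000000021B (r,kernel):
  L0 @0x10[12] → 0x20087  P=1,RW=1,US=1,PS=1
  ✓ 0x2021B (huge @L0)  — 1 lookups
#2 VA=0xA05400007B9 (r,kernel):
  L0 @0x10[20] → 0x22007  P=1,RW=1,US=1,PS=0
  L1 @0x22[21] → 0x25087  P=1,RW=1,US=1,PS=1
  ✓ 0x257B9 (huge @L1)  — 2 lookups
#3 VA=0x48782E00F13 (r,kernel):
  L0 @0x10[9] → 0x29007  P=1,RW=1,US=1,PS=0
  L1 @0x29[30] → 0x2D007  P=1,RW=1,US=1,PS=0
  L2 @0x2D[23] → 0x30087  P=1,RW=1,US=1,PS=1
  ✓ 0x30F13 (huge @L2)  — 3 lookups
#4 VA=0x58000000DFF (r,kernel):
  L0 @0x10[11] → 0x33087  P=1,RW=1,US=1,PS=1
  ✓ 0x33DFF (huge @L0)  — 1 lookups
#5 VA=0x783C220017C (r,kernel):
  L0 @0x10[15] → 0x34007  P=1,RW=1,US=1,PS=0
  L1 @0x34[15] → 0x38007  P=1,RW=1,US=1,PS=0
  L2 @0x38[17] → 0x6F000  P=0,RW=0,US=0,PS=0
  → PAGE_NOT_PRESENT  (3 entries read)

Access #1 PA: 0x2021B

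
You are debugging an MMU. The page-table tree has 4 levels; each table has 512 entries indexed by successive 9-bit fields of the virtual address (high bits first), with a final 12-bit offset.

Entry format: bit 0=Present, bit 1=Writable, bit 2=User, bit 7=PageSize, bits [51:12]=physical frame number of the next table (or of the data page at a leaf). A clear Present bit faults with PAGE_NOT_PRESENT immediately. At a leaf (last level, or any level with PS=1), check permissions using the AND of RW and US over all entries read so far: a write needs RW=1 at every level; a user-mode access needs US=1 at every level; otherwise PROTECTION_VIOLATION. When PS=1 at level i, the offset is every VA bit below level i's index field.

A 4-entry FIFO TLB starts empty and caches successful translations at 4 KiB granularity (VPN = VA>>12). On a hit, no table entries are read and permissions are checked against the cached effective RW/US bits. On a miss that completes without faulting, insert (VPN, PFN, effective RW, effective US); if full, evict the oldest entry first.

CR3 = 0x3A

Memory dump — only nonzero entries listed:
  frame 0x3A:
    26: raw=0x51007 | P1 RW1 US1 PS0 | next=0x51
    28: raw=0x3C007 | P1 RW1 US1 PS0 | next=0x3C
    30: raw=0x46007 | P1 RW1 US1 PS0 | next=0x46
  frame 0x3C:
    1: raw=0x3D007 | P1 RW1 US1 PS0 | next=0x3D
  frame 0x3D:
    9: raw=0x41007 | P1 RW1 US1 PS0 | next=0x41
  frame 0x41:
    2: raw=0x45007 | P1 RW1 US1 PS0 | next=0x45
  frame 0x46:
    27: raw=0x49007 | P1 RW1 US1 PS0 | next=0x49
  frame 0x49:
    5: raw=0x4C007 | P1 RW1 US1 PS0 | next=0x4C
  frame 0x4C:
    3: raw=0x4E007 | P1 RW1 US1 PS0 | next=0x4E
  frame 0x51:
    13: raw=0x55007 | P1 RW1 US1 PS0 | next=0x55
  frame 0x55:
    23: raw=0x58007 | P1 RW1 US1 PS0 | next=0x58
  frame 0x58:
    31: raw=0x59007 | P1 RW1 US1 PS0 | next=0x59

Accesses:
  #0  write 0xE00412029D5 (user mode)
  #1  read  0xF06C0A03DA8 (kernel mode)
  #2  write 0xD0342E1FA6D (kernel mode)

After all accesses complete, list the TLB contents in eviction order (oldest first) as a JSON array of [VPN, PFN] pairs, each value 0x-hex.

Per-access translation:
#0 VA=0xE00412029D5 (w,user):
  lvl0: tbl 0x3A, slot 28 ⇒ 0x3C007 (P1/RW1/US1/PS0)
  lvl1: tbl 0x3C, slot 1 ⇒ 0x3D007 (P1/RW1/US1/PS0)
  lvl2: tbl 0x3D, slot 9 ⇒ 0x41007 (P1/RW1/US1/PS0)
  lvl3: tbl 0x41, slot 2 ⇒ 0x45007 (P1/RW1/US1/PS0)
  → PA=0x459D5  (4 entries read)
#1 VA=0xF06C0A03DA8 (r,kernel):
  lvl0: tbl 0x3A, slot 30 ⇒ 0x46007 (P1/RW1/US1/PS0)
  lvl1: tbl 0x46, slot 27 ⇒ 0x49007 (P1/RW1/US1/PS0)
  lvl2: tbl 0x49, slot 5 ⇒ 0x4C007 (P1/RW1/US1/PS0)
  lvl3: tbl 0x4C, slot 3 ⇒ 0x4E007 (P1/RW1/US1/PS0)
  → PA=0x4EDA8  (4 entries read)
#2 VA=0xD0342E1FA6D (w,kernel):
  lvl0: tbl 0x3A, slot 26 ⇒ 0x51007 (P1/RW1/US1/PS0)
  lvl1: tbl 0x51, slot 13 ⇒ 0x55007 (P1/RW1/US1/PS0)
  lvl2: tbl 0x55, slot 23 ⇒ 0x58007 (P1/RW1/US1/PS0)
  lvl3: tbl 0x58, slot 31 ⇒ 0x59007 (P1/RW1/US1/PS0)
  → PA=0x59A6D  (4 entries read)

TLB: [["0xE0041202", "0x45"], ["0xF06C0A03", "0x4E"], ["0xD0342E1F", "0x59"]]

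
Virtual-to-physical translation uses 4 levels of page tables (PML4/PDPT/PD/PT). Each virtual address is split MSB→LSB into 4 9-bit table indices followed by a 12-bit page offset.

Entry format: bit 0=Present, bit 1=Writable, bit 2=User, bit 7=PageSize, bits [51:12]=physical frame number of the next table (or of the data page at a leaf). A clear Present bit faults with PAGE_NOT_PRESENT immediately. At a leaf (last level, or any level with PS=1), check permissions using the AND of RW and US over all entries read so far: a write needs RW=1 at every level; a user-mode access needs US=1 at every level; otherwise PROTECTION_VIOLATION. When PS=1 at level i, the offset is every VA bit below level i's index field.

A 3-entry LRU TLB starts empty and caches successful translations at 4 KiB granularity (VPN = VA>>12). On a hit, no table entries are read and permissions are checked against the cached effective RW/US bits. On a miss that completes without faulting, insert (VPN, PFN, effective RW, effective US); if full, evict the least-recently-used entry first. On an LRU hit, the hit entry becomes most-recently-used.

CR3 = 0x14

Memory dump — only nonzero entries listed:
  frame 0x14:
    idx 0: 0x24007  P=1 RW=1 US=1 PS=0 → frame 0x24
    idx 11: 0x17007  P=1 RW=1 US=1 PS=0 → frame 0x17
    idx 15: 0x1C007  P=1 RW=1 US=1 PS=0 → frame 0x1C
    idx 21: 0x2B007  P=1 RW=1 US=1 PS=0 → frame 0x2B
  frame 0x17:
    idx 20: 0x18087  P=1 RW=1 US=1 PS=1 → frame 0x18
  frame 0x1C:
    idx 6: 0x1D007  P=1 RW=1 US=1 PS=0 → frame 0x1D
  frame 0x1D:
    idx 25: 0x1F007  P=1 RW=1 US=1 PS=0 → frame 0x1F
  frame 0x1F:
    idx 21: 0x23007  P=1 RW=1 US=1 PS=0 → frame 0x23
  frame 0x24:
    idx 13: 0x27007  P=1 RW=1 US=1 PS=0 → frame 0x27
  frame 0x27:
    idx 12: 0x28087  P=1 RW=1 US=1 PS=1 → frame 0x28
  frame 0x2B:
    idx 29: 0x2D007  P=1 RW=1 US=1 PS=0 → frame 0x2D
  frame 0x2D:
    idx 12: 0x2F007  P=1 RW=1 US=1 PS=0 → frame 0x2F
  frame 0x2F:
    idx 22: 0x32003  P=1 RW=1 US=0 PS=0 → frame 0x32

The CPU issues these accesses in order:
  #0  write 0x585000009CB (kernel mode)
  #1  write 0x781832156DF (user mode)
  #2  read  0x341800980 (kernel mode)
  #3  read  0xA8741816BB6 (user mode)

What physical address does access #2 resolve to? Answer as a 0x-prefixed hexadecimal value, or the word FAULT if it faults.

Trace:
#0 VA=0x585000009CB (w,kernel):
  [0] read 0x14 idx=11: raw=0x17007 flags P=1 W=1 U=1 S=0
  [1] read 0x17 idx=20: raw=0x18087 flags P=1 W=1 U=1 S=1
  ✓ 0x189CB (huge @L1)  — 2 lookups
#1 VA=0x781832156DF (w,user):
  [0] read 0x14 idx=15: raw=0x1C007 flags P=1 W=1 U=1 S=0
  [1] read 0x1C idx=6: raw=0x1D007 flags P=1 W=1 U=1 S=0
  [2] read 0x1D idx=25: raw=0x1F007 flags P=1 W=1 U=1 S=0
  [3] read 0x1F idx=21: raw=0x23007 flags P=1 W=1 U=1 S=0
  ✓ 0x236DF  — 4 lookups
#2 VA=0x341800980 (r,kernel):
  [0] read 0x14 idx=0: raw=0x24007 flags P=1 W=1 U=1 S=0
  [1] read 0x24 idx=13: raw=0x27007 flags P=1 W=1 U=1 S=0
  [2] read 0x27 idx=12: raw=0x28087 flags P=1 W=1 U=1 S=1
  ✓ 0x28980 (huge @L2)  — 3 lookups
#3 VA=0xA8741816BB6 (r,user):
  [0] read 0x14 idx=21: raw=0x2B007 flags P=1 W=1 U=1 S=0
  [1] read 0x2B idx=29: raw=0x2D007 flags P=1 W=1 U=1 S=0
  [2] read 0x2D idx=12: raw=0x2F007 flags P=1 W=1 U=1 S=0
  [3] read 0x2F idx=22: raw=0x32003 flags P=1 W=1 U=0 S=0
  ⇒ fault: PROTECTION_VIOLATION  — 4 lookups

Access #2 PA: 0x28980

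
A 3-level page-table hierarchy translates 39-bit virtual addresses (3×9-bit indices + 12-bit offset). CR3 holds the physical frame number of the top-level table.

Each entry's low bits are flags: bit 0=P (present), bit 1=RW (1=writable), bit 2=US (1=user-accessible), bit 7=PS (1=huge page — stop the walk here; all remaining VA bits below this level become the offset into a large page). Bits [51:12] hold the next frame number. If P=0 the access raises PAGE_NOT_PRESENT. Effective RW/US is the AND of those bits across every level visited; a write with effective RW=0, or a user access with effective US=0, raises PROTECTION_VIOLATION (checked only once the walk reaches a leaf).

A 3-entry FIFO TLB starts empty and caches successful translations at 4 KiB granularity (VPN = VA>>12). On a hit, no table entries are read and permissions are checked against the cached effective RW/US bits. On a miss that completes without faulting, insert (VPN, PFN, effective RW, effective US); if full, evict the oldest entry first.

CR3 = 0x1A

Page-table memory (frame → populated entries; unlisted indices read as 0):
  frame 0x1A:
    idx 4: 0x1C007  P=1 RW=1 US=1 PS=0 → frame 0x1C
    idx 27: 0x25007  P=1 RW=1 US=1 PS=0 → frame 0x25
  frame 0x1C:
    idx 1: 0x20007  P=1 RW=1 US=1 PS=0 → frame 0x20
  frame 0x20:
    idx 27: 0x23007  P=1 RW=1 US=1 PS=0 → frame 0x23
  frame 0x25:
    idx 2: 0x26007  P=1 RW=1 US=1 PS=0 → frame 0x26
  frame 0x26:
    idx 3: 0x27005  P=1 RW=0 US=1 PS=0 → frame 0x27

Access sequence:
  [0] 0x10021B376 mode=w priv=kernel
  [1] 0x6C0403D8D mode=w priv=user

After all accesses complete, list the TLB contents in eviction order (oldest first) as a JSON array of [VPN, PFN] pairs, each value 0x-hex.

Walk each access:
#0 VA=0x10021B376 (w,kernel):
  [0] read 0x1A idx=4: raw=0x1C007 flags P=1 W=1 U=1 S=0
  [1] read 0x1C idx=1: raw=0x20007 flags P=1 W=1 U=1 S=0
  [2] read 0x20 idx=27: raw=0x23007 flags P=1 W=1 U=1 S=0
  ⇒ phys 0x23376  [3 reads]
#1 VA=0x6C0403D8D (w,user):
  [0] read 0x1A idx=27: raw=0x25007 flags P=1 W=1 U=1 S=0
  [1] read 0x25 idx=2: raw=0x26007 flags P=1 W=1 U=1 S=0
  [2] read 0x26 idx=3: raw=0x27005 flags P=1 W=0 U=1 S=0
  ⇒ fault: PROTECTION_VIOLATION  — 3 lookups

TLB: [["0x10021B", "0x23"]]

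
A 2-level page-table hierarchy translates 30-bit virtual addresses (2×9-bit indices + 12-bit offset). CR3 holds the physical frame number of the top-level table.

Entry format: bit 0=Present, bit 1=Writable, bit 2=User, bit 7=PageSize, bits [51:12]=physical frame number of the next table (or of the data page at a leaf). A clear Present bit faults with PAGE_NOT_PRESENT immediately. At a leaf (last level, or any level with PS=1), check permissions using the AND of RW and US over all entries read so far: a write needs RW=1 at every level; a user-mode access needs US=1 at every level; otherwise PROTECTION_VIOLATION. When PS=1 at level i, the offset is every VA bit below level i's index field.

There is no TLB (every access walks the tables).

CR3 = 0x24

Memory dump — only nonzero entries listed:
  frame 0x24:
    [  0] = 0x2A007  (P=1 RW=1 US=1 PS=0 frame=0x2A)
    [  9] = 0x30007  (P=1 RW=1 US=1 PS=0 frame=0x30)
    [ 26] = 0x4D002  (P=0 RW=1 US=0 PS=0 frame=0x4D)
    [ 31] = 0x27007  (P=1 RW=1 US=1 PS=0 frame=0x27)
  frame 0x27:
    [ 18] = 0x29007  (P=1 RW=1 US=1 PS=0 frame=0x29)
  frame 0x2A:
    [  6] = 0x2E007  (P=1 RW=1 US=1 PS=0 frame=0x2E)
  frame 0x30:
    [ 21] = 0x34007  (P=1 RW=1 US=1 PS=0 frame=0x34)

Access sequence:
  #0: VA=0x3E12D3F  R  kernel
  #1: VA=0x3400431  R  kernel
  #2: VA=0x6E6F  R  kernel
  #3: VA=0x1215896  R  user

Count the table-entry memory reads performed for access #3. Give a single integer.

Walk each access:
#0 VA=0x3E12D3F (r,kernel):
  L0 @0x24[31] → 0x27007  P=1,RW=1,US=1,PS=0
  L1 @0x27[18] → 0x29007  P=1,RW=1,US=1,PS=0
  ✓ 0x29D3F  — 2 lookups
#1 VA=0x3400431 (r,kernel):
  L0 @0x24[26] → 0x4D002  P=0,RW=1,US=0,PS=0
  ✗ PAGE_NOT_PRESENT  [1 reads]
#2 VA=0x6E6F (r,kernel):
  L0 @0x24[0] → 0x2A007  P=1,RW=1,US=1,PS=0
  L1 @0x2A[6] → 0x2E007  P=1,RW=1,US=1,PS=0
  ✓ 0x2EE6F  — 2 lookups
#3 VA=0x1215896 (r,user):
  L0 @0x24[9] → 0x30007  P=1,RW=1,US=1,PS=0
  L1 @0x30[21] → 0x34007  P=1,RW=1,US=1,PS=0
  ✓ 0x34896  — 2 lookups

Entries read for #3: 2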